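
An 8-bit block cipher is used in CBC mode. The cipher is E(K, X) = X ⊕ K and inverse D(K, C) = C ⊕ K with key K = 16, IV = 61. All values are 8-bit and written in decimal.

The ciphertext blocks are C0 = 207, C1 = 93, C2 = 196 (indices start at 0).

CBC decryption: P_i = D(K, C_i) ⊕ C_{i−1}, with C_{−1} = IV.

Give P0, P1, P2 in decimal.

P0 = 226, P1 = 130, P2 = 137

P0: D(K, 207) = 223; 223 ⊕ 61 = 226.
P1: D(K, 93) = 77; 77 ⊕ 207 = 130.
P2: D(K, 196) = 212; 212 ⊕ 93 = 137.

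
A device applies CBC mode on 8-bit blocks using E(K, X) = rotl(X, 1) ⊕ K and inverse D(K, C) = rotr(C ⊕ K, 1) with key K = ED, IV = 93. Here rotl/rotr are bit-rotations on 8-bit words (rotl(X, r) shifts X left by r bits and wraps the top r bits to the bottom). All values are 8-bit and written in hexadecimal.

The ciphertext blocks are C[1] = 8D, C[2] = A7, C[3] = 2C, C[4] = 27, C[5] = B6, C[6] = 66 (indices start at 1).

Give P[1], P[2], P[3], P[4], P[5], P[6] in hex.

P[1] = A3, P[2] = A8, P[3] = 47, P[4] = 49, P[5] = 8A, P[6] = 73

CBC decryption: P_i = D(K, C_i) ⊕ C_{i−1}, with C_{0} = IV.
P[1]: D(K, 8D) = 30; 30 ⊕ 93 = A3.
P[2]: D(K, A7) = 25; 25 ⊕ 8D = A8.
P[3]: D(K, 2C) = E0; E0 ⊕ A7 = 47.
P[4]: D(K, 27) = 65; 65 ⊕ 2C = 49.
P[5]: D(K, B6) = AD; AD ⊕ 27 = 8A.
P[6]: D(K, 66) = C5; C5 ⊕ B6 = 73.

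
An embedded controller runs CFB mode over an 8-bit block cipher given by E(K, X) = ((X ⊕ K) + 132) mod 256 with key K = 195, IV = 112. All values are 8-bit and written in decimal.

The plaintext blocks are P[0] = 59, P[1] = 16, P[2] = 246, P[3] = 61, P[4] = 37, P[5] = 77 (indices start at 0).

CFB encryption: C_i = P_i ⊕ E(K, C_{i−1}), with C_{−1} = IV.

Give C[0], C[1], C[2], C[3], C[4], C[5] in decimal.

C[0] = 12, C[1] = 67, C[2] = 242, C[3] = 136, C[4] = 234, C[5] = 224

C[0]: E(K, 112) = 55; 59 ⊕ 55 = 12.
C[1]: E(K, 12) = 83; 16 ⊕ 83 = 67.
C[2]: E(K, 67) = 4; 246 ⊕ 4 = 242.
C[3]: E(K, 242) = 181; 61 ⊕ 181 = 136.
C[4]: E(K, 136) = 207; 37 ⊕ 207 = 234.
C[5]: E(K, 234) = 173; 77 ⊕ 173 = 224.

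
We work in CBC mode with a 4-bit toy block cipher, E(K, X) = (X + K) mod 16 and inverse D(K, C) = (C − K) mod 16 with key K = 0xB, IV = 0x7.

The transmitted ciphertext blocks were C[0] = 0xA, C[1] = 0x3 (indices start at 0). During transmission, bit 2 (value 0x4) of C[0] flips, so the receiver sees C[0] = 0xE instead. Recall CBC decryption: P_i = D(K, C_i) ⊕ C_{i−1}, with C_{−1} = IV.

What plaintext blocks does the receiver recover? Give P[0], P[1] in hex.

P[0] = 0x4, P[1] = 0x6

Only C[0] changed, to 0xE. In CBC, a change in C_i garbles P_i and flips the same bit in P_{i+1}. Decrypting the received ciphertext:
P[0]: D(K, 0xE) = 0x3; 0x3 ⊕ 0x7 = 0x4.
P[1]: D(K, 0x3) = 0x8; 0x8 ⊕ 0xE = 0x6.
Blocks that differ from the original plaintext: P[0], P[1].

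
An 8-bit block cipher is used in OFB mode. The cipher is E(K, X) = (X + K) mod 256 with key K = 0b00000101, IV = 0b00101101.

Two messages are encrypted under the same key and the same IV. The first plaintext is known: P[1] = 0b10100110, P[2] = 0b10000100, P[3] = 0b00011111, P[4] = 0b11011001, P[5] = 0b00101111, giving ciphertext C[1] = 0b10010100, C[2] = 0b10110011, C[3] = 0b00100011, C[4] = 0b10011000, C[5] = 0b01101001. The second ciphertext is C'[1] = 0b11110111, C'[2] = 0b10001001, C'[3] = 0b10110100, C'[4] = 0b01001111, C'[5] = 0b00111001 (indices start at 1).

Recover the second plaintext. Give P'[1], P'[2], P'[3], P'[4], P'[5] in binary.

P'[1] = 0b11000101, P'[2] = 0b10111110, P'[3] = 0b10001000, P'[4] = 0b00001110, P'[5] = 0b01111111

In OFB with a reused IV, both messages share the same keystream S_i, so C_i ⊕ C'_i = P_i ⊕ P'_i and thus P'_i = P_i ⊕ C_i ⊕ C'_i.
P'[1]: 0b10100110 ⊕ 0b10010100 ⊕ 0b11110111 = 0b11000101.
P'[2]: 0b10000100 ⊕ 0b10110011 ⊕ 0b10001001 = 0b10111110.
P'[3]: 0b00011111 ⊕ 0b00100011 ⊕ 0b10110100 = 0b10001000.
P'[4]: 0b11011001 ⊕ 0b10011000 ⊕ 0b01001111 = 0b00001110.
P'[5]: 0b00101111 ⊕ 0b01101001 ⊕ 0b00111001 = 0b01111111.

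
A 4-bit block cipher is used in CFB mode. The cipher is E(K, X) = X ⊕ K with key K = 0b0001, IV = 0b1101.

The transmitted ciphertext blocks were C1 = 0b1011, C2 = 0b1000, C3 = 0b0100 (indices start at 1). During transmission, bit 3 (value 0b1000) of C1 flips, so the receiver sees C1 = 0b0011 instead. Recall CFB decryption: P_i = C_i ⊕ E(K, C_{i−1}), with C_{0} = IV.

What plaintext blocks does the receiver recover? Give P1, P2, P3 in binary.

Only C1 changed, to 0b0011. In CFB, a change in C_i flips the same bit in P_i and garbles P_{i+1}. Decrypting the received ciphertext:
P1: E(K, 0b1101) = 0b1100; 0b0011 ⊕ 0b1100 = 0b1111.
P2: E(K, 0b0011) = 0b0010; 0b1000 ⊕ 0b0010 = 0b1010.
P3: E(K, 0b1000) = 0b1001; 0b0100 ⊕ 0b1001 = 0b1101.
Blocks that differ from the original plaintext: P1, P2.

P1 = 0b1111, P2 = 0b1010, P3 = 0b1101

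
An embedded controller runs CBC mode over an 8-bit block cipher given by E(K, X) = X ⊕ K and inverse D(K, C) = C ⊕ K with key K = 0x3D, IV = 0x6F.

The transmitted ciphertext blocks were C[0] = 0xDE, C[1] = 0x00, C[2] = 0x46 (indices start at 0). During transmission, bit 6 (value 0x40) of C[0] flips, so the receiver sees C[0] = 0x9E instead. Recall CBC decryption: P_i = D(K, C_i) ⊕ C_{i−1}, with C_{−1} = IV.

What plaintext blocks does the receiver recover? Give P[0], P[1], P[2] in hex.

Only C[0] changed, to 0x9E. In CBC, a change in C_i garbles P_i and flips the same bit in P_{i+1}. Decrypting the received ciphertext:
P[0]: D(K, 0x9E) = 0xA3; 0xA3 ⊕ 0x6F = 0xCC.
P[1]: D(K, 0x00) = 0x3D; 0x3D ⊕ 0x9E = 0xA3.
P[2]: D(K, 0x46) = 0x7B; 0x7B ⊕ 0x00 = 0x7B.
Blocks that differ from the original plaintext: P[0], P[1].

P[0] = 0xCC, P[1] = 0xA3, P[2] = 0x7B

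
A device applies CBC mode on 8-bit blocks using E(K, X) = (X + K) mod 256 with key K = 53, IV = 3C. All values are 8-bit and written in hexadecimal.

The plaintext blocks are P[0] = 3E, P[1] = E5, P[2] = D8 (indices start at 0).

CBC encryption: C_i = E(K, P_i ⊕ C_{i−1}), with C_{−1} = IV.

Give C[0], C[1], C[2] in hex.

C[0] = 55, C[1] = 03, C[2] = 2E

C[0]: P[0] ⊕ 3C = 02; E(K, 02) = 55.
C[1]: P[1] ⊕ 55 = B0; E(K, B0) = 03.
C[2]: P[2] ⊕ 03 = DB; E(K, DB) = 2E.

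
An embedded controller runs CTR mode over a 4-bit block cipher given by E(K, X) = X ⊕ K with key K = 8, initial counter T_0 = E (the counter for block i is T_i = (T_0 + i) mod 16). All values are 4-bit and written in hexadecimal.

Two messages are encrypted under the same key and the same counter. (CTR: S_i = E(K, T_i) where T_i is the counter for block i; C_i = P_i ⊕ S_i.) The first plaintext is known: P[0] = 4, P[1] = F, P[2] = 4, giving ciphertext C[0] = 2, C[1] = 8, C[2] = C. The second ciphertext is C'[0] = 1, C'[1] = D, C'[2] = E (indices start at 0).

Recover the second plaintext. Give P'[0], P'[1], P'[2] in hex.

In CTR with a reused counter, both messages share the same keystream S_i, so C_i ⊕ C'_i = P_i ⊕ P'_i and thus P'_i = P_i ⊕ C_i ⊕ C'_i.
P'[0]: 4 ⊕ 2 ⊕ 1 = 7.
P'[1]: F ⊕ 8 ⊕ D = A.
P'[2]: 4 ⊕ C ⊕ E = 6.

P'[0] = 7, P'[1] = A, P'[2] = 6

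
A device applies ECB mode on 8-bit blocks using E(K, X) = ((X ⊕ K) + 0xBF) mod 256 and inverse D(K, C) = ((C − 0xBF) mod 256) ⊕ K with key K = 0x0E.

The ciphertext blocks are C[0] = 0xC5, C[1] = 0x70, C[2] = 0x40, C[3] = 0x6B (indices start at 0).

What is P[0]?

ECB decryption: P_i = D(K, C_i).
P[0]: D(K, 0xC5) = 0x08.

P[0] = 0x08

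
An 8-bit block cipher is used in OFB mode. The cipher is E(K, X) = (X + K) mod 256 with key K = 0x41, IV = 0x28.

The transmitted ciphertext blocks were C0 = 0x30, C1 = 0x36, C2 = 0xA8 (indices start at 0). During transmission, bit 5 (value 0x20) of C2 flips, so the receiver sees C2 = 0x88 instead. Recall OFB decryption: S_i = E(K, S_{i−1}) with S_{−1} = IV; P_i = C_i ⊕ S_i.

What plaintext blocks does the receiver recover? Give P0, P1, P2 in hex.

Only C2 changed, to 0x88. In OFB, a change in C_i flips the same bit in P_i only; the keystream is unaffected. Decrypting the received ciphertext:
P0: S = E(K, 0x28) = 0x69; 0x30 ⊕ 0x69 = 0x59.
P1: S = E(K, 0x69) = 0xAA; 0x36 ⊕ 0xAA = 0x9C.
P2: S = E(K, 0xAA) = 0xEB; 0x88 ⊕ 0xEB = 0x63.
Blocks that differ from the original plaintext: P2.

P0 = 0x59, P1 = 0x9C, P2 = 0x63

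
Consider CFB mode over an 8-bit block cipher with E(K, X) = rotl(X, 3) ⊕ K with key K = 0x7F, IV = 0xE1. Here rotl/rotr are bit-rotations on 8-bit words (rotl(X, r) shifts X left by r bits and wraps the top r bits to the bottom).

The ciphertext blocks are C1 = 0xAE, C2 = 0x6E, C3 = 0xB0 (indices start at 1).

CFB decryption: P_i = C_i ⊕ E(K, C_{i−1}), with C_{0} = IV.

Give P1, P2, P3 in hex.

P1: E(K, 0xE1) = 0x70; 0xAE ⊕ 0x70 = 0xDE.
P2: E(K, 0xAE) = 0x0A; 0x6E ⊕ 0x0A = 0x64.
P3: E(K, 0x6E) = 0x0C; 0xB0 ⊕ 0x0C = 0xBC.

P1 = 0xDE, P2 = 0x64, P3 = 0xBC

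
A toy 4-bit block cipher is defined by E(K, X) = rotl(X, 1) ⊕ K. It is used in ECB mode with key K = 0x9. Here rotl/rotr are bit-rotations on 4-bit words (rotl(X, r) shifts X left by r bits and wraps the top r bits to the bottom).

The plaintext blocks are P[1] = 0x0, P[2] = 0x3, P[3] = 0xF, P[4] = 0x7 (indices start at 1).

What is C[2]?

C[2] = 0xF

ECB encryption: C_i = E(K, P_i).
C[2]: E(K, 0x3) = 0xF.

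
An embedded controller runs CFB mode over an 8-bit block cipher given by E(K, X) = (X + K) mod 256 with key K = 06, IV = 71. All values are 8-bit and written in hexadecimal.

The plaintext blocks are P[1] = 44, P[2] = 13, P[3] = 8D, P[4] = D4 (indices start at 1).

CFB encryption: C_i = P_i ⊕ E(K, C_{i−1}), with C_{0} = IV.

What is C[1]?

C[1] = 33

C[1]: E(K, 71) = 77; 44 ⊕ 77 = 33.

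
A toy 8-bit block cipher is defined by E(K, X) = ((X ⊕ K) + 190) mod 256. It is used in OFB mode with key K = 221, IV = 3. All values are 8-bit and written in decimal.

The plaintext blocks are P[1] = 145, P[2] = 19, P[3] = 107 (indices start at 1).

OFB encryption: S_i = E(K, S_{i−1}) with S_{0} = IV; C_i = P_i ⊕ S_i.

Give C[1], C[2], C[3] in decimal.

C[1] = 13, C[2] = 236, C[3] = 139

C[1]: S = E(K, 3) = 156; 145 ⊕ 156 = 13.
C[2]: S = E(K, 156) = 255; 19 ⊕ 255 = 236.
C[3]: S = E(K, 255) = 224; 107 ⊕ 224 = 139.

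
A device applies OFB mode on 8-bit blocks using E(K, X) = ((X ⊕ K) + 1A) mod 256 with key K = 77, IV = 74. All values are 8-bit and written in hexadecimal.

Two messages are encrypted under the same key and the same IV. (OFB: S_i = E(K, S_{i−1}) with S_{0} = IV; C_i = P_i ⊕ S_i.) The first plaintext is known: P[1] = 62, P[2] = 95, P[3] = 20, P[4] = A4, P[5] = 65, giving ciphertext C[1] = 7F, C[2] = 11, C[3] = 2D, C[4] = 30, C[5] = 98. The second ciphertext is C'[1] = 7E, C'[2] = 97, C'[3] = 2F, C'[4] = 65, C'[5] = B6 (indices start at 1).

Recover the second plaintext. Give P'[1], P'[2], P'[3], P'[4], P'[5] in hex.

P'[1] = 63, P'[2] = 13, P'[3] = 22, P'[4] = F1, P'[5] = 4B

In OFB with a reused IV, both messages share the same keystream S_i, so C_i ⊕ C'_i = P_i ⊕ P'_i and thus P'_i = P_i ⊕ C_i ⊕ C'_i.
P'[1]: 62 ⊕ 7F ⊕ 7E = 63.
P'[2]: 95 ⊕ 11 ⊕ 97 = 13.
P'[3]: 20 ⊕ 2D ⊕ 2F = 22.
P'[4]: A4 ⊕ 30 ⊕ 65 = F1.
P'[5]: 65 ⊕ 98 ⊕ B6 = 4B.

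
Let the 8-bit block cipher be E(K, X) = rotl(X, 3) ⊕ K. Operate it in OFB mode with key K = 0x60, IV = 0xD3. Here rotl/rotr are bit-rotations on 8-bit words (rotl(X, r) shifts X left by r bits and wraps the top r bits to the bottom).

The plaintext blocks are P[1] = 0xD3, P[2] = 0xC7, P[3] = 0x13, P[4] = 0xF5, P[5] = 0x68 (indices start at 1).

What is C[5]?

OFB encryption: S_i = E(K, S_{i−1}) with S_{0} = IV; C_i = P_i ⊕ S_i.
C[1]: S = E(K, 0xD3) = 0xFE; 0xD3 ⊕ 0xFE = 0x2D.
C[2]: S = E(K, 0xFE) = 0x97; 0xC7 ⊕ 0x97 = 0x50.
C[3]: S = E(K, 0x97) = 0xDC; 0x13 ⊕ 0xDC = 0xCF.
C[4]: S = E(K, 0xDC) = 0x86; 0xF5 ⊕ 0x86 = 0x73.
C[5]: S = E(K, 0x86) = 0x54; 0x68 ⊕ 0x54 = 0x3C.

C[5] = 0x3C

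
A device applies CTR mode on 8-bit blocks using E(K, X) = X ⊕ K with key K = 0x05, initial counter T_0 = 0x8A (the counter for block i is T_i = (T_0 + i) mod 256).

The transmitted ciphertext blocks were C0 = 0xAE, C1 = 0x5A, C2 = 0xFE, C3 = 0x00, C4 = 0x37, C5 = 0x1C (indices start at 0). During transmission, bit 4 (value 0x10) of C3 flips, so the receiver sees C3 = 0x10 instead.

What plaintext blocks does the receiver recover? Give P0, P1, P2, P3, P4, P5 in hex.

CTR decryption: S_i = E(K, T_i) where T_i is the counter for block i; P_i = C_i ⊕ S_i.
Only C3 changed, to 0x10. In CTR, a change in C_i flips the same bit in P_i only; the keystream is unaffected. Decrypting the received ciphertext:
P0: T = 0x8A, S = E(K, T) = 0x8F; 0xAE ⊕ 0x8F = 0x21.
P1: T = 0x8B, S = E(K, T) = 0x8E; 0x5A ⊕ 0x8E = 0xD4.
P2: T = 0x8C, S = E(K, T) = 0x89; 0xFE ⊕ 0x89 = 0x77.
P3: T = 0x8D, S = E(K, T) = 0x88; 0x10 ⊕ 0x88 = 0x98.
P4: T = 0x8E, S = E(K, T) = 0x8B; 0x37 ⊕ 0x8B = 0xBC.
P5: T = 0x8F, S = E(K, T) = 0x8A; 0x1C ⊕ 0x8A = 0x96.
Blocks that differ from the original plaintext: P3.

P0 = 0x21, P1 = 0xD4, P2 = 0x77, P3 = 0x98, P4 = 0xBC, P5 = 0x96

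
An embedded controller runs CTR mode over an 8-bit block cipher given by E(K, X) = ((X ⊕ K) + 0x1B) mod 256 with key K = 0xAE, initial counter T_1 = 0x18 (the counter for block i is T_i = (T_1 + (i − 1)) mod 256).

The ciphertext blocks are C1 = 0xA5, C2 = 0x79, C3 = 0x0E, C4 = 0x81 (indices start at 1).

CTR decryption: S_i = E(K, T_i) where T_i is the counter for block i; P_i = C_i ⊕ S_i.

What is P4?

P4: T = 0x1B, S = E(K, T) = 0xD0; 0x81 ⊕ 0xD0 = 0x51.

P4 = 0x51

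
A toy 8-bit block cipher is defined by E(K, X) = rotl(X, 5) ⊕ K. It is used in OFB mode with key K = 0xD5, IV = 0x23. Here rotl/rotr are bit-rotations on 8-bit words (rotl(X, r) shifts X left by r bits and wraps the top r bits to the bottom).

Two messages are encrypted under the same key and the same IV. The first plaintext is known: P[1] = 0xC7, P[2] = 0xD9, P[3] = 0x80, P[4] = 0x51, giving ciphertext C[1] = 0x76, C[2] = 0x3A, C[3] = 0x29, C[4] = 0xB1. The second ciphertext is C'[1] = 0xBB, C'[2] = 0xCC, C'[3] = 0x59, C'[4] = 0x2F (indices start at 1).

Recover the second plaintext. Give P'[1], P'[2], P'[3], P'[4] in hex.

In OFB with a reused IV, both messages share the same keystream S_i, so C_i ⊕ C'_i = P_i ⊕ P'_i and thus P'_i = P_i ⊕ C_i ⊕ C'_i.
P'[1]: 0xC7 ⊕ 0x76 ⊕ 0xBB = 0x0A.
P'[2]: 0xD9 ⊕ 0x3A ⊕ 0xCC = 0x2F.
P'[3]: 0x80 ⊕ 0x29 ⊕ 0x59 = 0xF0.
P'[4]: 0x51 ⊕ 0xB1 ⊕ 0x2F = 0xCF.

P'[1] = 0x0A, P'[2] = 0x2F, P'[3] = 0xF0, P'[4] = 0xCF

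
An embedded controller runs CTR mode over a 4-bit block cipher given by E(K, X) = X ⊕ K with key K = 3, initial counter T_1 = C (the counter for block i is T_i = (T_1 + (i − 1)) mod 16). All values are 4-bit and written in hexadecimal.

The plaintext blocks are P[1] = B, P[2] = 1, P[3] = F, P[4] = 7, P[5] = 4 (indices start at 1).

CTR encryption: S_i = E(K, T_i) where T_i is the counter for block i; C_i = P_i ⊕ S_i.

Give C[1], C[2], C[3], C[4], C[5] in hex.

C[1]: T = C, S = E(K, T) = F; B ⊕ F = 4.
C[2]: T = D, S = E(K, T) = E; 1 ⊕ E = F.
C[3]: T = E, S = E(K, T) = D; F ⊕ D = 2.
C[4]: T = F, S = E(K, T) = C; 7 ⊕ C = B.
C[5]: T = 0, S = E(K, T) = 3; 4 ⊕ 3 = 7.

C[1] = 4, C[2] = F, C[3] = 2, C[4] = B, C[5] = 7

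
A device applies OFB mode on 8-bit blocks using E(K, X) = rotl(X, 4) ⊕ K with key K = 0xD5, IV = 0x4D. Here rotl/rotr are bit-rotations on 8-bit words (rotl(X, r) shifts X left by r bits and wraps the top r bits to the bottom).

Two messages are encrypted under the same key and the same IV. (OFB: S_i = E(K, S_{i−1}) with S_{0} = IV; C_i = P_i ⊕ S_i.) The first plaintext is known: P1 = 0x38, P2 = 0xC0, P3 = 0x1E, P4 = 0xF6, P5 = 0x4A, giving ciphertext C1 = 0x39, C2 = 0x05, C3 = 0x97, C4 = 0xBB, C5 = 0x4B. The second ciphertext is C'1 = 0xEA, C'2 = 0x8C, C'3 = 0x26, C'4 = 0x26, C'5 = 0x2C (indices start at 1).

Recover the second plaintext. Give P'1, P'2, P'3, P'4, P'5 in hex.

In OFB with a reused IV, both messages share the same keystream S_i, so C_i ⊕ C'_i = P_i ⊕ P'_i and thus P'_i = P_i ⊕ C_i ⊕ C'_i.
P'1: 0x38 ⊕ 0x39 ⊕ 0xEA = 0xEB.
P'2: 0xC0 ⊕ 0x05 ⊕ 0x8C = 0x49.
P'3: 0x1E ⊕ 0x97 ⊕ 0x26 = 0xAF.
P'4: 0xF6 ⊕ 0xBB ⊕ 0x26 = 0x6B.
P'5: 0x4A ⊕ 0x4B ⊕ 0x2C = 0x2D.

P'1 = 0xEB, P'2 = 0x49, P'3 = 0xAF, P'4 = 0x6B, P'5 = 0x2D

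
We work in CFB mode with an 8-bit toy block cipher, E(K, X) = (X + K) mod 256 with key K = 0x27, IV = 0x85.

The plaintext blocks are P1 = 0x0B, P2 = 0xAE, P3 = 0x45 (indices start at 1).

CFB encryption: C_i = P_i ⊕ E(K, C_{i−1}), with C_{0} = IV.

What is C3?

C3 = 0xC2

C1: E(K, 0x85) = 0xAC; 0x0B ⊕ 0xAC = 0xA7.
C2: E(K, 0xA7) = 0xCE; 0xAE ⊕ 0xCE = 0x60.
C3: E(K, 0x60) = 0x87; 0x45 ⊕ 0x87 = 0xC2.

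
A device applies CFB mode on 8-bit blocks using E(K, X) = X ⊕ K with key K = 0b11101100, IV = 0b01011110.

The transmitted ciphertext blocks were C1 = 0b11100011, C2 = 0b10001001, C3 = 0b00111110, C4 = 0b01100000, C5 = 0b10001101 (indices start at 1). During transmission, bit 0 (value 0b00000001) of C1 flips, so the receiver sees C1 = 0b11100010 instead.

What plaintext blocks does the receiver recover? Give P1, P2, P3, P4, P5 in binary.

CFB decryption: P_i = C_i ⊕ E(K, C_{i−1}), with C_{0} = IV.
Only C1 changed, to 0b11100010. In CFB, a change in C_i flips the same bit in P_i and garbles P_{i+1}. Decrypting the received ciphertext:
P1: E(K, 0b01011110) = 0b10110010; 0b11100010 ⊕ 0b10110010 = 0b01010000.
P2: E(K, 0b11100010) = 0b00001110; 0b10001001 ⊕ 0b00001110 = 0b10000111.
P3: E(K, 0b10001001) = 0b01100101; 0b00111110 ⊕ 0b01100101 = 0b01011011.
P4: E(K, 0b00111110) = 0b11010010; 0b01100000 ⊕ 0b11010010 = 0b10110010.
P5: E(K, 0b01100000) = 0b10001100; 0b10001101 ⊕ 0b10001100 = 0b00000001.
Blocks that differ from the original plaintext: P1, P2.

P1 = 0b01010000, P2 = 0b10000111, P3 = 0b01011011, P4 = 0b10110010, P5 = 0b00000001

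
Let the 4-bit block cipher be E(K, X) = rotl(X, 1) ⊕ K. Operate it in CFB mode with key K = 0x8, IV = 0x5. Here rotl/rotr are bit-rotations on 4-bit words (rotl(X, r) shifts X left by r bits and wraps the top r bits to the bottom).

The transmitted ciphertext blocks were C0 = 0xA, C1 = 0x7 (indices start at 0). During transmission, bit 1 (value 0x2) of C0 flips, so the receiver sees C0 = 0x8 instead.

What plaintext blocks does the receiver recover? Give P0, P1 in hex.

P0 = 0xA, P1 = 0xE

CFB decryption: P_i = C_i ⊕ E(K, C_{i−1}), with C_{−1} = IV.
Only C0 changed, to 0x8. In CFB, a change in C_i flips the same bit in P_i and garbles P_{i+1}. Decrypting the received ciphertext:
P0: E(K, 0x5) = 0x2; 0x8 ⊕ 0x2 = 0xA.
P1: E(K, 0x8) = 0x9; 0x7 ⊕ 0x9 = 0xE.
Blocks that differ from the original plaintext: P0, P1.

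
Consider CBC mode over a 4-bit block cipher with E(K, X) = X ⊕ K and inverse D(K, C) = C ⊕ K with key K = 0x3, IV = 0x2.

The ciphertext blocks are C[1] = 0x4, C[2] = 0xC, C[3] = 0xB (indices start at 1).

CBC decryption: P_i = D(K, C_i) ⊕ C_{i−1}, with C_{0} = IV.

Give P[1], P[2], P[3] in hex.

P[1]: D(K, 0x4) = 0x7; 0x7 ⊕ 0x2 = 0x5.
P[2]: D(K, 0xC) = 0xF; 0xF ⊕ 0x4 = 0xB.
P[3]: D(K, 0xB) = 0x8; 0x8 ⊕ 0xC = 0x4.

P[1] = 0x5, P[2] = 0xB, P[3] = 0x4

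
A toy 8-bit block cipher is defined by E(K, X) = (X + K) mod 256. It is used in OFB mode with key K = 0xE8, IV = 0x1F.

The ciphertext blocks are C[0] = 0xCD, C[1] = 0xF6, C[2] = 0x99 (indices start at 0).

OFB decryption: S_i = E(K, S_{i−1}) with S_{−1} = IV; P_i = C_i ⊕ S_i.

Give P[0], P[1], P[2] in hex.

P[0] = 0xCA, P[1] = 0x19, P[2] = 0x4E

P[0]: S = E(K, 0x1F) = 0x07; 0xCD ⊕ 0x07 = 0xCA.
P[1]: S = E(K, 0x07) = 0xEF; 0xF6 ⊕ 0xEF = 0x19.
P[2]: S = E(K, 0xEF) = 0xD7; 0x99 ⊕ 0xD7 = 0x4E.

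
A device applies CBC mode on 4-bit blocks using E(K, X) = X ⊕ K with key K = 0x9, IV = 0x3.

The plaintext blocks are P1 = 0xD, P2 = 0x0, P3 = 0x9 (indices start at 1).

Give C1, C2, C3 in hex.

CBC encryption: C_i = E(K, P_i ⊕ C_{i−1}), with C_{0} = IV.
C1: P1 ⊕ 0x3 = 0xE; E(K, 0xE) = 0x7.
C2: P2 ⊕ 0x7 = 0x7; E(K, 0x7) = 0xE.
C3: P3 ⊕ 0xE = 0x7; E(K, 0x7) = 0xE.

C1 = 0x7, C2 = 0xE, C3 = 0xE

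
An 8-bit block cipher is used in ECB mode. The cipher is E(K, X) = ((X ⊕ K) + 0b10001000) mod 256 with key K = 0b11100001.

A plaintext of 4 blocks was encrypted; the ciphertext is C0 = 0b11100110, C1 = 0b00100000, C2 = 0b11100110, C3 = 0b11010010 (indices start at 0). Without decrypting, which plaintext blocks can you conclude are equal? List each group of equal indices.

P0 = P2

ECB encrypts each block independently with the same key, so equal ciphertext blocks imply equal plaintext blocks.
C0 = C2 = 0b11100110, so P0 = P2.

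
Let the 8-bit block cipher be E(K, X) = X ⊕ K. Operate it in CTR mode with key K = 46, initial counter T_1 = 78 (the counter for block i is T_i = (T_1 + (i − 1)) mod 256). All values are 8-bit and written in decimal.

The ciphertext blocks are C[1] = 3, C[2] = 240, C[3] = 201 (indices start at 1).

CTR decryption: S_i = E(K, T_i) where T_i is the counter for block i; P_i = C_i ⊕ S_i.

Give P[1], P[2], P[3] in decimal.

P[1] = 99, P[2] = 145, P[3] = 183

P[1]: T = 78, S = E(K, T) = 96; 3 ⊕ 96 = 99.
P[2]: T = 79, S = E(K, T) = 97; 240 ⊕ 97 = 145.
P[3]: T = 80, S = E(K, T) = 126; 201 ⊕ 126 = 183.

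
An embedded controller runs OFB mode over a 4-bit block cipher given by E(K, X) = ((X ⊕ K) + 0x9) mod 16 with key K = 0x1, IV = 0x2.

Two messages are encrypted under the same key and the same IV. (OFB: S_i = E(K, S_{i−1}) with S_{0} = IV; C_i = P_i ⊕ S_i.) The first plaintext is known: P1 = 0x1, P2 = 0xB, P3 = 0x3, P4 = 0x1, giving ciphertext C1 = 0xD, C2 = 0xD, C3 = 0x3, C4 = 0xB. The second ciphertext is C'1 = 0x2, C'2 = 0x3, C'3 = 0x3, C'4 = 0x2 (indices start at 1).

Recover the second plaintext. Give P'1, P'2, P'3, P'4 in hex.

P'1 = 0xE, P'2 = 0x5, P'3 = 0x3, P'4 = 0x8

In OFB with a reused IV, both messages share the same keystream S_i, so C_i ⊕ C'_i = P_i ⊕ P'_i and thus P'_i = P_i ⊕ C_i ⊕ C'_i.
P'1: 0x1 ⊕ 0xD ⊕ 0x2 = 0xE.
P'2: 0xB ⊕ 0xD ⊕ 0x3 = 0x5.
P'3: 0x3 ⊕ 0x3 ⊕ 0x3 = 0x3.
P'4: 0x1 ⊕ 0xB ⊕ 0x2 = 0x8.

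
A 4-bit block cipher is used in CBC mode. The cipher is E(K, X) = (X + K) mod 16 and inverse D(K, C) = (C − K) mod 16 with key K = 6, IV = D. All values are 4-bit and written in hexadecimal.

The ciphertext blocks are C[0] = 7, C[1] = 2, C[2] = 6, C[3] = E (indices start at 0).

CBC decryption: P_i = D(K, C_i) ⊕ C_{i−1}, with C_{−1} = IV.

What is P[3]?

P[3] = E

P[3]: D(K, E) = 8; 8 ⊕ 6 = E.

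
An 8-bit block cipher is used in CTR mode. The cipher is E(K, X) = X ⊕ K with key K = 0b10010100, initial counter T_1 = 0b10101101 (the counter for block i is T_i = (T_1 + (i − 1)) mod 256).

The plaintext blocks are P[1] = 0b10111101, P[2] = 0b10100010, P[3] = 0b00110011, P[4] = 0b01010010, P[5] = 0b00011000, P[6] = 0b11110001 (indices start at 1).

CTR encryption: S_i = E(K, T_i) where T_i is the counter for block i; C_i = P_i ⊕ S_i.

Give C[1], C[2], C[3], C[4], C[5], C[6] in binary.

C[1]: T = 0b10101101, S = E(K, T) = 0b00111001; 0b10111101 ⊕ 0b00111001 = 0b10000100.
C[2]: T = 0b10101110, S = E(K, T) = 0b00111010; 0b10100010 ⊕ 0b00111010 = 0b10011000.
C[3]: T = 0b10101111, S = E(K, T) = 0b00111011; 0b00110011 ⊕ 0b00111011 = 0b00001000.
C[4]: T = 0b10110000, S = E(K, T) = 0b00100100; 0b01010010 ⊕ 0b00100100 = 0b01110110.
C[5]: T = 0b10110001, S = E(K, T) = 0b00100101; 0b00011000 ⊕ 0b00100101 = 0b00111101.
C[6]: T = 0b10110010, S = E(K, T) = 0b00100110; 0b11110001 ⊕ 0b00100110 = 0b11010111.

C[1] = 0b10000100, C[2] = 0b10011000, C[3] = 0b00001000, C[4] = 0b01110110, C[5] = 0b00111101, C[6] = 0b11010111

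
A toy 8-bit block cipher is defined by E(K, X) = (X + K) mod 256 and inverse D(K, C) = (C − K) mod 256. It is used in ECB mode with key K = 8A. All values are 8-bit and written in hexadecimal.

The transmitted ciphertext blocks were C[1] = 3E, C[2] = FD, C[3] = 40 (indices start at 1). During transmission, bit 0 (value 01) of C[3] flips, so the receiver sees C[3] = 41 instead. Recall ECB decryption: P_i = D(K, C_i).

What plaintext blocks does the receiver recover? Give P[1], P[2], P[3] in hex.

P[1] = B4, P[2] = 73, P[3] = B7

Only C[3] changed, to 41. In ECB, a change in C_i affects only P_i. Decrypting the received ciphertext:
P[1]: D(K, 3E) = B4.
P[2]: D(K, FD) = 73.
P[3]: D(K, 41) = B7.
Blocks that differ from the original plaintext: P[3].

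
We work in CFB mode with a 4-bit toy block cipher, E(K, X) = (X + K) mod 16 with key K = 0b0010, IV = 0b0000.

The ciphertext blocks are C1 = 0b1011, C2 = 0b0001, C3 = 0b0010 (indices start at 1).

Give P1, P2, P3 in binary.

CFB decryption: P_i = C_i ⊕ E(K, C_{i−1}), with C_{0} = IV.
P1: E(K, 0b0000) = 0b0010; 0b1011 ⊕ 0b0010 = 0b1001.
P2: E(K, 0b1011) = 0b1101; 0b0001 ⊕ 0b1101 = 0b1100.
P3: E(K, 0b0001) = 0b0011; 0b0010 ⊕ 0b0011 = 0b0001.

P1 = 0b1001, P2 = 0b1100, P3 = 0b0001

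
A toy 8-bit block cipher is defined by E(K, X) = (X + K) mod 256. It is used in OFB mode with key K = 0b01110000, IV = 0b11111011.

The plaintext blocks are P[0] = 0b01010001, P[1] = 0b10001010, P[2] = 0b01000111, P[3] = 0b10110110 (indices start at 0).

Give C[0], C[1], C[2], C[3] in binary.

C[0] = 0b00111010, C[1] = 0b01010001, C[2] = 0b00001100, C[3] = 0b00001101

OFB encryption: S_i = E(K, S_{i−1}) with S_{−1} = IV; C_i = P_i ⊕ S_i.
C[0]: S = E(K, 0b11111011) = 0b01101011; 0b01010001 ⊕ 0b01101011 = 0b00111010.
C[1]: S = E(K, 0b01101011) = 0b11011011; 0b10001010 ⊕ 0b11011011 = 0b01010001.
C[2]: S = E(K, 0b11011011) = 0b01001011; 0b01000111 ⊕ 0b01001011 = 0b00001100.
C[3]: S = E(K, 0b01001011) = 0b10111011; 0b10110110 ⊕ 0b10111011 = 0b00001101.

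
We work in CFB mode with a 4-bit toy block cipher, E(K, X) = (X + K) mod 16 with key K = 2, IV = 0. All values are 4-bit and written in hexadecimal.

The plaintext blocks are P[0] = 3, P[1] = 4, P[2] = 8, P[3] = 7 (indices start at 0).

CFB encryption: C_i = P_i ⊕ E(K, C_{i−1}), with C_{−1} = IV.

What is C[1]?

C[1] = 7

C[0]: E(K, 0) = 2; 3 ⊕ 2 = 1.
C[1]: E(K, 1) = 3; 4 ⊕ 3 = 7.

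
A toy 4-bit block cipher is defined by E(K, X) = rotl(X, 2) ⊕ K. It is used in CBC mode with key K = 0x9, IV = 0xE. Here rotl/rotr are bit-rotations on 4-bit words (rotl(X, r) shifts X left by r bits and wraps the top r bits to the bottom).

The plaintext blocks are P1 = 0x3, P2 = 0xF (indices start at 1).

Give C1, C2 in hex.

C1 = 0xE, C2 = 0xD

CBC encryption: C_i = E(K, P_i ⊕ C_{i−1}), with C_{0} = IV.
C1: P1 ⊕ 0xE = 0xD; E(K, 0xD) = 0xE.
C2: P2 ⊕ 0xE = 0x1; E(K, 0x1) = 0xD.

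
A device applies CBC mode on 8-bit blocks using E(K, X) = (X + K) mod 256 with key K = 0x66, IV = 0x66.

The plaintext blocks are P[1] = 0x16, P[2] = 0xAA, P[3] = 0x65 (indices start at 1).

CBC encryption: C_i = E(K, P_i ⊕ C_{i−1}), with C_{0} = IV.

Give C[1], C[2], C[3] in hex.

C[1] = 0xD6, C[2] = 0xE2, C[3] = 0xED

C[1]: P[1] ⊕ 0x66 = 0x70; E(K, 0x70) = 0xD6.
C[2]: P[2] ⊕ 0xD6 = 0x7C; E(K, 0x7C) = 0xE2.
C[3]: P[3] ⊕ 0xE2 = 0x87; E(K, 0x87) = 0xED.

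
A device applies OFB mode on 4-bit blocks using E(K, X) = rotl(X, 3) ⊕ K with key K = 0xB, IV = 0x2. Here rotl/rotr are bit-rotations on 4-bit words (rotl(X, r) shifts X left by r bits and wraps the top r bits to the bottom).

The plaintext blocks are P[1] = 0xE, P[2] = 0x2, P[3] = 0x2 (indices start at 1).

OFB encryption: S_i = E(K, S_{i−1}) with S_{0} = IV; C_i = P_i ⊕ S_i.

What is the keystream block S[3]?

0xC

C[1]: S = E(K, 0x2) = 0xA; 0xE ⊕ 0xA = 0x4.
C[2]: S = E(K, 0xA) = 0xE; 0x2 ⊕ 0xE = 0xC.
C[3]: S = E(K, 0xE) = 0xC; 0x2 ⊕ 0xC = 0xE.
So S[3] = 0xC.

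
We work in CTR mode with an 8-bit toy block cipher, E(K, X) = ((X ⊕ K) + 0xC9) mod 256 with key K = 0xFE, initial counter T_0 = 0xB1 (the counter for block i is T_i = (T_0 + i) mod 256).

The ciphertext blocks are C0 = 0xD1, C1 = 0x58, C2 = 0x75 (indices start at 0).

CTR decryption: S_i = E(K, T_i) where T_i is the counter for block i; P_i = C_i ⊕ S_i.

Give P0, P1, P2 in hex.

P0 = 0xC9, P1 = 0x4D, P2 = 0x63

P0: T = 0xB1, S = E(K, T) = 0x18; 0xD1 ⊕ 0x18 = 0xC9.
P1: T = 0xB2, S = E(K, T) = 0x15; 0x58 ⊕ 0x15 = 0x4D.
P2: T = 0xB3, S = E(K, T) = 0x16; 0x75 ⊕ 0x16 = 0x63.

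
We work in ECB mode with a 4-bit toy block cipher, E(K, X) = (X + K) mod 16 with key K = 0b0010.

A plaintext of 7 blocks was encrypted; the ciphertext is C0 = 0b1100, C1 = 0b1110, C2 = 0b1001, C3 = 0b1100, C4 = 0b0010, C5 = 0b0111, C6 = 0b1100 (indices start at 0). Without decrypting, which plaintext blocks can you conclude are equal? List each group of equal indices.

ECB encrypts each block independently with the same key, so equal ciphertext blocks imply equal plaintext blocks.
C0 = C3 = C6 = 0b1100, so P0 = P3 = P6.

P0 = P3 = P6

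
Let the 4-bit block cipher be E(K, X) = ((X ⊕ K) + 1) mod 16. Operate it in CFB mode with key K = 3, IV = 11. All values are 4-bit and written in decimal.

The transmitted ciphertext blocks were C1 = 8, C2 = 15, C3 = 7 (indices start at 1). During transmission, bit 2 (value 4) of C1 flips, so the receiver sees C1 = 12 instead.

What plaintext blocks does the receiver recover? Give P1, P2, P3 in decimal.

CFB decryption: P_i = C_i ⊕ E(K, C_{i−1}), with C_{0} = IV.
Only C1 changed, to 12. In CFB, a change in C_i flips the same bit in P_i and garbles P_{i+1}. Decrypting the received ciphertext:
P1: E(K, 11) = 9; 12 ⊕ 9 = 5.
P2: E(K, 12) = 0; 15 ⊕ 0 = 15.
P3: E(K, 15) = 13; 7 ⊕ 13 = 10.
Blocks that differ from the original plaintext: P1, P2.

P1 = 5, P2 = 15, P3 = 10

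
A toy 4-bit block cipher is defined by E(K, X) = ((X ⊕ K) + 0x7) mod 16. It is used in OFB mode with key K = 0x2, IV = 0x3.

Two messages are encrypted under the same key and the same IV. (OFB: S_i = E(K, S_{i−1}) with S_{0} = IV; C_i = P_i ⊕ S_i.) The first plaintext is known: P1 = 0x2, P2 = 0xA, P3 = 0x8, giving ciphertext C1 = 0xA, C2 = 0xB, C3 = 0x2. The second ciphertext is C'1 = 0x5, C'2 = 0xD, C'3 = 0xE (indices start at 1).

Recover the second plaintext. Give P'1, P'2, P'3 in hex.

P'1 = 0xD, P'2 = 0xC, P'3 = 0x4

In OFB with a reused IV, both messages share the same keystream S_i, so C_i ⊕ C'_i = P_i ⊕ P'_i and thus P'_i = P_i ⊕ C_i ⊕ C'_i.
P'1: 0x2 ⊕ 0xA ⊕ 0x5 = 0xD.
P'2: 0xA ⊕ 0xB ⊕ 0xD = 0xC.
P'3: 0x8 ⊕ 0x2 ⊕ 0xE = 0x4.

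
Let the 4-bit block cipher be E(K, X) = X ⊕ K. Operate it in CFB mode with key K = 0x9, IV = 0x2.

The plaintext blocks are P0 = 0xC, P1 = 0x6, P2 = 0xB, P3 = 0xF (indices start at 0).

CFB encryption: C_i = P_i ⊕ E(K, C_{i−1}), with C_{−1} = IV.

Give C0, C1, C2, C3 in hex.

C0: E(K, 0x2) = 0xB; 0xC ⊕ 0xB = 0x7.
C1: E(K, 0x7) = 0xE; 0x6 ⊕ 0xE = 0x8.
C2: E(K, 0x8) = 0x1; 0xB ⊕ 0x1 = 0xA.
C3: E(K, 0xA) = 0x3; 0xF ⊕ 0x3 = 0xC.

C0 = 0x7, C1 = 0x8, C2 = 0xA, C3 = 0xC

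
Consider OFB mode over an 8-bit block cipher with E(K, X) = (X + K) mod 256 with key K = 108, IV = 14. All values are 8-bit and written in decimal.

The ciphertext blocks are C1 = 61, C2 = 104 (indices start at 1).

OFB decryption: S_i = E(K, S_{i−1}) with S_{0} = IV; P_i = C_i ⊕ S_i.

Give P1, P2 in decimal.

P1: S = E(K, 14) = 122; 61 ⊕ 122 = 71.
P2: S = E(K, 122) = 230; 104 ⊕ 230 = 142.

P1 = 71, P2 = 142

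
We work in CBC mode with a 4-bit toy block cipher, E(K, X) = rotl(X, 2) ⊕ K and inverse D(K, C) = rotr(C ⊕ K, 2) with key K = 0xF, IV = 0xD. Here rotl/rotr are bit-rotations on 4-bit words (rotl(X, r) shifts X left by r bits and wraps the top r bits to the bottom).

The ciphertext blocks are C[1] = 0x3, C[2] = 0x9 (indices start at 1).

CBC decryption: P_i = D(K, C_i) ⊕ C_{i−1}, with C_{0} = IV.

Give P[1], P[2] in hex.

P[1] = 0xE, P[2] = 0xA

P[1]: D(K, 0x3) = 0x3; 0x3 ⊕ 0xD = 0xE.
P[2]: D(K, 0x9) = 0x9; 0x9 ⊕ 0x3 = 0xA.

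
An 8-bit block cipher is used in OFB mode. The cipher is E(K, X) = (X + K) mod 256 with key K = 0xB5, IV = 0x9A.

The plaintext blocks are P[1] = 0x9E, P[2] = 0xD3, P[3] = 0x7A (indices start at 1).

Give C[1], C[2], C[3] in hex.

OFB encryption: S_i = E(K, S_{i−1}) with S_{0} = IV; C_i = P_i ⊕ S_i.
C[1]: S = E(K, 0x9A) = 0x4F; 0x9E ⊕ 0x4F = 0xD1.
C[2]: S = E(K, 0x4F) = 0x04; 0xD3 ⊕ 0x04 = 0xD7.
C[3]: S = E(K, 0x04) = 0xB9; 0x7A ⊕ 0xB9 = 0xC3.

C[1] = 0xD1, C[2] = 0xD7, C[3] = 0xC3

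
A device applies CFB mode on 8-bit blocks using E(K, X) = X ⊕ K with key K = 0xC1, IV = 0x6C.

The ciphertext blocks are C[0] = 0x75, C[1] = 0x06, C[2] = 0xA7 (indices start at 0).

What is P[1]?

P[1] = 0xB2

CFB decryption: P_i = C_i ⊕ E(K, C_{i−1}), with C_{−1} = IV.
P[1]: E(K, 0x75) = 0xB4; 0x06 ⊕ 0xB4 = 0xB2.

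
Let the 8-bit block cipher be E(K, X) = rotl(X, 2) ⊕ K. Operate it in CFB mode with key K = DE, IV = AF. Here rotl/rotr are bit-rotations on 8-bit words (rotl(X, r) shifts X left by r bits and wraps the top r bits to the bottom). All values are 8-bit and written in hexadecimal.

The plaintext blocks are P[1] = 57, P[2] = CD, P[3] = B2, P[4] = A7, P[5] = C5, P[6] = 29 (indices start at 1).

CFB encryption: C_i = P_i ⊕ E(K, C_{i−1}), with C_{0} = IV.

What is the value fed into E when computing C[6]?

CB

C[1]: E(K, AF) = 60; 57 ⊕ 60 = 37.
C[2]: E(K, 37) = 02; CD ⊕ 02 = CF.
C[3]: E(K, CF) = E1; B2 ⊕ E1 = 53.
C[4]: E(K, 53) = 93; A7 ⊕ 93 = 34.
C[5]: E(K, 34) = 0E; C5 ⊕ 0E = CB.
C[6]: E(K, CB) = F1; 29 ⊕ F1 = D8.
So the input to E for block [6] is CB.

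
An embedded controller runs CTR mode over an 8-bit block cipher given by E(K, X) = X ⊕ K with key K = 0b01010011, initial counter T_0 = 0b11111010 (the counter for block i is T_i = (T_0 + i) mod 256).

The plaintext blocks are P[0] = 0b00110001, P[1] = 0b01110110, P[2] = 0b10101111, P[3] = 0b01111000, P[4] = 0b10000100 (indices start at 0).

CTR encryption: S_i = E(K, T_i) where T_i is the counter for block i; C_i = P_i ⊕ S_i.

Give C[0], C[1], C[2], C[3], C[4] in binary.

C[0]: T = 0b11111010, S = E(K, T) = 0b10101001; 0b00110001 ⊕ 0b10101001 = 0b10011000.
C[1]: T = 0b11111011, S = E(K, T) = 0b10101000; 0b01110110 ⊕ 0b10101000 = 0b11011110.
C[2]: T = 0b11111100, S = E(K, T) = 0b10101111; 0b10101111 ⊕ 0b10101111 = 0b00000000.
C[3]: T = 0b11111101, S = E(K, T) = 0b10101110; 0b01111000 ⊕ 0b10101110 = 0b11010110.
C[4]: T = 0b11111110, S = E(K, T) = 0b10101101; 0b10000100 ⊕ 0b10101101 = 0b00101001.

C[0] = 0b10011000, C[1] = 0b11011110, C[2] = 0b00000000, C[3] = 0b11010110, C[4] = 0b00101001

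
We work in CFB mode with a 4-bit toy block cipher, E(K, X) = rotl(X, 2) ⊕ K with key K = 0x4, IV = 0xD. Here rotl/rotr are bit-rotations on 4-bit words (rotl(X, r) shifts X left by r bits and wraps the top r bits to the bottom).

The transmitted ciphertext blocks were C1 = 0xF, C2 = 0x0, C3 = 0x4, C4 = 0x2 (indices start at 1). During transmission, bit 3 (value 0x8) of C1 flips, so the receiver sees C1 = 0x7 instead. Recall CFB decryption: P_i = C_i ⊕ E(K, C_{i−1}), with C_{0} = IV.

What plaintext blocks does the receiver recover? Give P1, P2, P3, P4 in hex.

P1 = 0x4, P2 = 0x9, P3 = 0x0, P4 = 0x7

Only C1 changed, to 0x7. In CFB, a change in C_i flips the same bit in P_i and garbles P_{i+1}. Decrypting the received ciphertext:
P1: E(K, 0xD) = 0x3; 0x7 ⊕ 0x3 = 0x4.
P2: E(K, 0x7) = 0x9; 0x0 ⊕ 0x9 = 0x9.
P3: E(K, 0x0) = 0x4; 0x4 ⊕ 0x4 = 0x0.
P4: E(K, 0x4) = 0x5; 0x2 ⊕ 0x5 = 0x7.
Blocks that differ from the original plaintext: P1, P2.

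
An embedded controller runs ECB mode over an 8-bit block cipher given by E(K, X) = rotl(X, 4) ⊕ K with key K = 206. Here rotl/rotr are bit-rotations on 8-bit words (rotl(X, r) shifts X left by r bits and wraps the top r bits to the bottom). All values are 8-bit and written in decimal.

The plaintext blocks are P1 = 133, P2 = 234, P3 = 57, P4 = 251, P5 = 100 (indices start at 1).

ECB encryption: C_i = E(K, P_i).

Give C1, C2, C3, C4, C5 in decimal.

C1 = 150, C2 = 96, C3 = 93, C4 = 113, C5 = 136

C1: E(K, 133) = 150.
C2: E(K, 234) = 96.
C3: E(K, 57) = 93.
C4: E(K, 251) = 113.
C5: E(K, 100) = 136.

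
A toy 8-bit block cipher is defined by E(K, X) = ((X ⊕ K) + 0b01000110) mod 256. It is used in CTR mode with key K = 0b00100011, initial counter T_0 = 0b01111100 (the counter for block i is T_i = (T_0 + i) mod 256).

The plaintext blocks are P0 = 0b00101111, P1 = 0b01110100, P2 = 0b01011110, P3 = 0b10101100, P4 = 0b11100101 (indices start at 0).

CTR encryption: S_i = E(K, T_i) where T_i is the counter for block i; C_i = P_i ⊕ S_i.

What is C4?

C4 = 0b00001100

C0: T = 0b01111100, S = E(K, T) = 0b10100101; 0b00101111 ⊕ 0b10100101 = 0b10001010.
C1: T = 0b01111101, S = E(K, T) = 0b10100100; 0b01110100 ⊕ 0b10100100 = 0b11010000.
C2: T = 0b01111110, S = E(K, T) = 0b10100011; 0b01011110 ⊕ 0b10100011 = 0b11111101.
C3: T = 0b01111111, S = E(K, T) = 0b10100010; 0b10101100 ⊕ 0b10100010 = 0b00001110.
C4: T = 0b10000000, S = E(K, T) = 0b11101001; 0b11100101 ⊕ 0b11101001 = 0b00001100.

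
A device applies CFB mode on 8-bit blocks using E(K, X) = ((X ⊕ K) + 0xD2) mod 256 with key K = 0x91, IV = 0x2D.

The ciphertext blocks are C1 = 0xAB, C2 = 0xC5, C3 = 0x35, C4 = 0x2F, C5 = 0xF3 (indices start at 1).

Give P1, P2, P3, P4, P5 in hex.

CFB decryption: P_i = C_i ⊕ E(K, C_{i−1}), with C_{0} = IV.
P1: E(K, 0x2D) = 0x8E; 0xAB ⊕ 0x8E = 0x25.
P2: E(K, 0xAB) = 0x0C; 0xC5 ⊕ 0x0C = 0xC9.
P3: E(K, 0xC5) = 0x26; 0x35 ⊕ 0x26 = 0x13.
P4: E(K, 0x35) = 0x76; 0x2F ⊕ 0x76 = 0x59.
P5: E(K, 0x2F) = 0x90; 0xF3 ⊕ 0x90 = 0x63.

P1 = 0x25, P2 = 0xC9, P3 = 0x13, P4 = 0x59, P5 = 0x63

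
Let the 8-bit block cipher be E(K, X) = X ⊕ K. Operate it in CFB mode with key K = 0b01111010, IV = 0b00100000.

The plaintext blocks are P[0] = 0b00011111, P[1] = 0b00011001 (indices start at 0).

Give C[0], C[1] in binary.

C[0] = 0b01000101, C[1] = 0b00100110

CFB encryption: C_i = P_i ⊕ E(K, C_{i−1}), with C_{−1} = IV.
C[0]: E(K, 0b00100000) = 0b01011010; 0b00011111 ⊕ 0b01011010 = 0b01000101.
C[1]: E(K, 0b01000101) = 0b00111111; 0b00011001 ⊕ 0b00111111 = 0b00100110.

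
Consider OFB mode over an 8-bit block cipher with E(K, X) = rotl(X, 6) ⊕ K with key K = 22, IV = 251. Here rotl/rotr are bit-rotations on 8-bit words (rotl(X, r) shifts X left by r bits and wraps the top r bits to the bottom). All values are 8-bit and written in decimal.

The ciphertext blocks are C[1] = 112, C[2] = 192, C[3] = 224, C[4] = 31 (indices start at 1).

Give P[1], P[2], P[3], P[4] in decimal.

P[1] = 152, P[2] = 236, P[3] = 253, P[4] = 78

OFB decryption: S_i = E(K, S_{i−1}) with S_{0} = IV; P_i = C_i ⊕ S_i.
P[1]: S = E(K, 251) = 232; 112 ⊕ 232 = 152.
P[2]: S = E(K, 232) = 44; 192 ⊕ 44 = 236.
P[3]: S = E(K, 44) = 29; 224 ⊕ 29 = 253.
P[4]: S = E(K, 29) = 81; 31 ⊕ 81 = 78.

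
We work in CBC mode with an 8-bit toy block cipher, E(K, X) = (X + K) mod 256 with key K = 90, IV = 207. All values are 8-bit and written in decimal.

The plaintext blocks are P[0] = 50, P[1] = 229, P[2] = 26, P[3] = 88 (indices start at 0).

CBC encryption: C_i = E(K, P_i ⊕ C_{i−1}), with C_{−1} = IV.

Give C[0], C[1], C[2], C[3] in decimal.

C[0] = 87, C[1] = 12, C[2] = 112, C[3] = 130

C[0]: P[0] ⊕ 207 = 253; E(K, 253) = 87.
C[1]: P[1] ⊕ 87 = 178; E(K, 178) = 12.
C[2]: P[2] ⊕ 12 = 22; E(K, 22) = 112.
C[3]: P[3] ⊕ 112 = 40; E(K, 40) = 130.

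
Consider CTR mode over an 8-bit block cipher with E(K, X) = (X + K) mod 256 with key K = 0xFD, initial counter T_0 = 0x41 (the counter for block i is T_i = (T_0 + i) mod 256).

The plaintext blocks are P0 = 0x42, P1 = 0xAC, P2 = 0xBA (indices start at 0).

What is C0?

C0 = 0x7C

CTR encryption: S_i = E(K, T_i) where T_i is the counter for block i; C_i = P_i ⊕ S_i.
C0: T = 0x41, S = E(K, T) = 0x3E; 0x42 ⊕ 0x3E = 0x7C.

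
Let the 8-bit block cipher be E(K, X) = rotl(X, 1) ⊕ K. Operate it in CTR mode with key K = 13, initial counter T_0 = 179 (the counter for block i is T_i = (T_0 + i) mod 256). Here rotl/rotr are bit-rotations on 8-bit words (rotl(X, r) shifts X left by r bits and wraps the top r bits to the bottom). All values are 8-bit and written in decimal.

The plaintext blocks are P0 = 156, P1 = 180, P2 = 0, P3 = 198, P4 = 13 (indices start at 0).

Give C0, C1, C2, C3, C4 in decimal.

CTR encryption: S_i = E(K, T_i) where T_i is the counter for block i; C_i = P_i ⊕ S_i.
C0: T = 179, S = E(K, T) = 106; 156 ⊕ 106 = 246.
C1: T = 180, S = E(K, T) = 100; 180 ⊕ 100 = 208.
C2: T = 181, S = E(K, T) = 102; 0 ⊕ 102 = 102.
C3: T = 182, S = E(K, T) = 96; 198 ⊕ 96 = 166.
C4: T = 183, S = E(K, T) = 98; 13 ⊕ 98 = 111.

C0 = 246, C1 = 208, C2 = 102, C3 = 166, C4 = 111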